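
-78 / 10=-39 / 5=-7.80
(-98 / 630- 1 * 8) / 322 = -367 / 14490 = -0.03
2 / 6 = 1 / 3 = 0.33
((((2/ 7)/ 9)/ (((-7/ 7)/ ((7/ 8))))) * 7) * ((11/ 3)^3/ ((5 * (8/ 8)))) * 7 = -65219/ 4860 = -13.42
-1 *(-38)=38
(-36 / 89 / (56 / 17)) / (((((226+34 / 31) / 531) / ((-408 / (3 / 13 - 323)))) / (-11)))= 3.99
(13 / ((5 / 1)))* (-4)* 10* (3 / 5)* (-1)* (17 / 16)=663 / 10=66.30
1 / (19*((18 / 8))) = 4 / 171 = 0.02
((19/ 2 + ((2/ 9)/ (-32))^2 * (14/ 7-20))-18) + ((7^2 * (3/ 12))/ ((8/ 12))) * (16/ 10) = 120379/ 5760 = 20.90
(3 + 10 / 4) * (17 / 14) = 187 / 28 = 6.68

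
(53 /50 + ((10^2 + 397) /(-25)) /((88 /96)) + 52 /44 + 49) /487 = 3251 /53570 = 0.06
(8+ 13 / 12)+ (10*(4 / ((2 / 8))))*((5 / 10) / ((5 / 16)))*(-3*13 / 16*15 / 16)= -6911 / 12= -575.92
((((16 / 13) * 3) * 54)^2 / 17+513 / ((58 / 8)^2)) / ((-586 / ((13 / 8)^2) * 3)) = -118204371 / 33512168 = -3.53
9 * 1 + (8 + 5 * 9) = 62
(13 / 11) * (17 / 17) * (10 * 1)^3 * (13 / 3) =169000 / 33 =5121.21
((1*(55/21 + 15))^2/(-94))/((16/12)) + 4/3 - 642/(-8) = 728729/9212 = 79.11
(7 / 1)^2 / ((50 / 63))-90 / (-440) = 68139 / 1100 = 61.94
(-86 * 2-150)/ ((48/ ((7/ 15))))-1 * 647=-234047/ 360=-650.13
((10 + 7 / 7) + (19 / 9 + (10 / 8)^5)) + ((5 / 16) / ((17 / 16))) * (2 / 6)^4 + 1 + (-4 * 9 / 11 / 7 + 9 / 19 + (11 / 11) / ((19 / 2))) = 35642614531 / 2062900224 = 17.28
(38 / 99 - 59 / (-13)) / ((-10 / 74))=-46879 / 1287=-36.43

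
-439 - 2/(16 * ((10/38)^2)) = -88161/200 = -440.80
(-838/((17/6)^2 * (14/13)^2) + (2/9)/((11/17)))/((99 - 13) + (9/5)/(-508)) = -319287469120/306226937709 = -1.04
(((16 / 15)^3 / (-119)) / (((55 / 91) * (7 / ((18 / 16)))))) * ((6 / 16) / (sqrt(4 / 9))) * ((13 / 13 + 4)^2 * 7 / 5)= -1248 / 23375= -0.05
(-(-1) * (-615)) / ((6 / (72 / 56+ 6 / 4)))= -7995 / 28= -285.54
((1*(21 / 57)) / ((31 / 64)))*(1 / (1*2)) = 0.38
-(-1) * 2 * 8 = 16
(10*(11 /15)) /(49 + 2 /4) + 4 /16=0.40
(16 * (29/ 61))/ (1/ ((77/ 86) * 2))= 35728/ 2623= 13.62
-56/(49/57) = -456/7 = -65.14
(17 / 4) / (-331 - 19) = -0.01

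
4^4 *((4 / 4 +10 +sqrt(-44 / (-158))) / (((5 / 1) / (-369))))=-1039104 / 5-94464 *sqrt(1738) / 395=-217790.78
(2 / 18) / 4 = 1 / 36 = 0.03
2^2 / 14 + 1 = 9 / 7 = 1.29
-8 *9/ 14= -5.14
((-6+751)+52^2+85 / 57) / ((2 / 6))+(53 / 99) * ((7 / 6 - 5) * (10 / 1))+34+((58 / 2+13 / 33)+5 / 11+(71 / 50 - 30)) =2924829053 / 282150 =10366.22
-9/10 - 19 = -199/10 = -19.90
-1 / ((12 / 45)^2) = -225 / 16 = -14.06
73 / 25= 2.92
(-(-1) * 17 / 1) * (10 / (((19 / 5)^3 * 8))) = 10625 / 27436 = 0.39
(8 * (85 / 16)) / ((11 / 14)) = 595 / 11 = 54.09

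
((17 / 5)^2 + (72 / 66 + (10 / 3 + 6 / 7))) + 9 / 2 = 246493 / 11550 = 21.34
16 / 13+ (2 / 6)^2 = 157 / 117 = 1.34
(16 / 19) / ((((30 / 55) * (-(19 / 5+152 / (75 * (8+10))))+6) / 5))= 12375 / 11362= 1.09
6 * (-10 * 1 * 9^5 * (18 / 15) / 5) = -4251528 / 5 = -850305.60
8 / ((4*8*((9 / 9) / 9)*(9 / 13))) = 13 / 4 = 3.25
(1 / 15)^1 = 1 / 15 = 0.07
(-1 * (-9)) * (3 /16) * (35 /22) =945 /352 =2.68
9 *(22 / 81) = 22 / 9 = 2.44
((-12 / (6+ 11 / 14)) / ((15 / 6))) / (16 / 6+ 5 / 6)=-96 / 475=-0.20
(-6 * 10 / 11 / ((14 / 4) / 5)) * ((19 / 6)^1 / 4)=-475 / 77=-6.17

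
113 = 113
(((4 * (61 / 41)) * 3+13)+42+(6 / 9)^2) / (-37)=-731 / 369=-1.98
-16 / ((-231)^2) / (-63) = 16 / 3361743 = 0.00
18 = 18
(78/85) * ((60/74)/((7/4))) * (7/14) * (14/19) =1872/11951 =0.16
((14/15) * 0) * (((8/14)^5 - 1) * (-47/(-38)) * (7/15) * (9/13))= 0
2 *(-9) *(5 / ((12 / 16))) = -120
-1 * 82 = -82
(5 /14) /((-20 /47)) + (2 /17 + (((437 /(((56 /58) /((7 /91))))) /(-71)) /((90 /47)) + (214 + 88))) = 212550328 /706095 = 301.02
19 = 19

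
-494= -494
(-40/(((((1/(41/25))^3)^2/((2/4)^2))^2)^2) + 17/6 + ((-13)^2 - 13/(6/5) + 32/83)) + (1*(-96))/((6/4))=-42072434704520909386716441511656518000563/1887201506178826093673706054687500000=-22293.56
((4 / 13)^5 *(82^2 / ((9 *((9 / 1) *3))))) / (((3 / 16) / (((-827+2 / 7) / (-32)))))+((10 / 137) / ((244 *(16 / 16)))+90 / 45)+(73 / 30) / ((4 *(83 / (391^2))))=6618037058070280697 / 5841014795146440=1133.03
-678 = -678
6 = 6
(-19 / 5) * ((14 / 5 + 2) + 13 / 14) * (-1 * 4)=15238 / 175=87.07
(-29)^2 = 841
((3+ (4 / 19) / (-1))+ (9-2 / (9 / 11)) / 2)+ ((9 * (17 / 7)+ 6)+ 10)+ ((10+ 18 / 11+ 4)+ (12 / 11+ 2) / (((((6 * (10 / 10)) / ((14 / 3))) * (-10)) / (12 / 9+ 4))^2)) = 3204519809 / 53326350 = 60.09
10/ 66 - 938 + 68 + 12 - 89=-31246/ 33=-946.85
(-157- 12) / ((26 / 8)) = -52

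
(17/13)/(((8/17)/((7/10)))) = 2023/1040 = 1.95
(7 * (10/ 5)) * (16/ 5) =224/ 5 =44.80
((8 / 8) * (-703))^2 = 494209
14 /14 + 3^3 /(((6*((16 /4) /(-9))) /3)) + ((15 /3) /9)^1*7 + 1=-1763 /72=-24.49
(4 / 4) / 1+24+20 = 45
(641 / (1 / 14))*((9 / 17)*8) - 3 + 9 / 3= 646128 / 17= 38007.53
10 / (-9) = -10 / 9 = -1.11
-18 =-18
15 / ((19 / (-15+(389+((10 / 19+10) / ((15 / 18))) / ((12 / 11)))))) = 109890 / 361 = 304.40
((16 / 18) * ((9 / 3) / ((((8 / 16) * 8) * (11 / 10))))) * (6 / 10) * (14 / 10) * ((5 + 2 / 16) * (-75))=-195.68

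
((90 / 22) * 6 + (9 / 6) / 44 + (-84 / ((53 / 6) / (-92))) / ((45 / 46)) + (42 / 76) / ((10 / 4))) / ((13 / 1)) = 70.70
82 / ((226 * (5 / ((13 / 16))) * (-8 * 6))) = -0.00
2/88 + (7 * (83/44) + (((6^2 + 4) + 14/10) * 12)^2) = 135752907/550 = 246823.47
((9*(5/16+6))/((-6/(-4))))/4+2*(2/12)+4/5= 5089/480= 10.60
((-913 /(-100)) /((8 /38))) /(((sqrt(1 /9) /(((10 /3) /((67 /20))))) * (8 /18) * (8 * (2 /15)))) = 2341845 /8576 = 273.07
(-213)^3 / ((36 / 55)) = -59055315 / 4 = -14763828.75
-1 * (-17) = 17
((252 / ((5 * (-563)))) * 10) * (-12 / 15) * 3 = 6048 / 2815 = 2.15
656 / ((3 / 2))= 1312 / 3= 437.33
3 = 3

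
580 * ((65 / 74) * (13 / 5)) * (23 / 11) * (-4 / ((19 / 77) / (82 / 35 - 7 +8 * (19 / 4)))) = -1052381928 / 703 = -1496987.10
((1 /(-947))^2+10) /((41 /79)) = 708479189 /36769169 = 19.27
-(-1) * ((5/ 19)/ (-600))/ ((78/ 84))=-7/ 14820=-0.00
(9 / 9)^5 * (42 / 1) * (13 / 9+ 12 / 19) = 4970 / 57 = 87.19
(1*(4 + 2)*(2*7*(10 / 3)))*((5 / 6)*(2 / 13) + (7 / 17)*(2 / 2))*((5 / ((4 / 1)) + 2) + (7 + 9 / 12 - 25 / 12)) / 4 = 670355 / 1989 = 337.03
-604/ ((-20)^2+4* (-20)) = -151/ 80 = -1.89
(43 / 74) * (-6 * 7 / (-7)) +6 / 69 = 3041 / 851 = 3.57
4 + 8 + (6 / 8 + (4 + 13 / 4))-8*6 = -28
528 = 528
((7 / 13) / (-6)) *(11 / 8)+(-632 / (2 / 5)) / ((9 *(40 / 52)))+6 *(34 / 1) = -45575 / 1872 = -24.35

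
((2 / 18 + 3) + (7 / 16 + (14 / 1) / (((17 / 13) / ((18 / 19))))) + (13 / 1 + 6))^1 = 1520525 / 46512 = 32.69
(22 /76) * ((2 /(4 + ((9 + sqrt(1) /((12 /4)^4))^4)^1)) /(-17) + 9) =239115619763955 /91781934793532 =2.61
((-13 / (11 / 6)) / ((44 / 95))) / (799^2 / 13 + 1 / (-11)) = -48165 / 154492756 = -0.00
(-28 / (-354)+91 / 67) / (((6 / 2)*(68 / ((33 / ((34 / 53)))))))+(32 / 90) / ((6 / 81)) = 707718367 / 137090040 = 5.16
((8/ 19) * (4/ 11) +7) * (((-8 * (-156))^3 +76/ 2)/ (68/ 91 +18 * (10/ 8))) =528879027012700/ 884279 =598090678.41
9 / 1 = 9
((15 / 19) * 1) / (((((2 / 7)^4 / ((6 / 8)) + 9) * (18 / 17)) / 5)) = 1020425 / 2465858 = 0.41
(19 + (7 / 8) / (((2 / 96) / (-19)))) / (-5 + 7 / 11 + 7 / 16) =137104 / 691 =198.41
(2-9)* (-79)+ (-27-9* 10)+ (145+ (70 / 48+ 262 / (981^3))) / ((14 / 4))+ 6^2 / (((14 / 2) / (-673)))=-78860882899963 / 26434131948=-2983.30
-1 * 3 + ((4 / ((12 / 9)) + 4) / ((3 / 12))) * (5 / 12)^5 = -164749 / 62208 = -2.65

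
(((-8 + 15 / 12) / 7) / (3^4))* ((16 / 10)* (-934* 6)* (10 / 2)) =3736 / 7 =533.71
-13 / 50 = -0.26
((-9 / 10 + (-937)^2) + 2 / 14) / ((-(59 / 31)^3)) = -1830888634607 / 14376530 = -127352.61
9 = 9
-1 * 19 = -19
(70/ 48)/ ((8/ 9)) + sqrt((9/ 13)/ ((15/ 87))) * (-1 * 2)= 105/ 64 -6 * sqrt(1885)/ 65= -2.37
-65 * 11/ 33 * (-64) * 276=382720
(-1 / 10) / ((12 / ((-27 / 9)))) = 1 / 40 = 0.02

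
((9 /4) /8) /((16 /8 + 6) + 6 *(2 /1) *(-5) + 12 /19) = -0.01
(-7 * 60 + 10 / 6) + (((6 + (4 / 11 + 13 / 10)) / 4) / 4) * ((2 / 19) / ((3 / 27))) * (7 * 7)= -19868311 / 50160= -396.10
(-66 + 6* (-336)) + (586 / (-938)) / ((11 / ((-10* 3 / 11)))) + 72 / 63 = -118077772 / 56749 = -2080.70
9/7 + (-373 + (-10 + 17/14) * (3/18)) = -10449/28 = -373.18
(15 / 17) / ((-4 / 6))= -45 / 34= -1.32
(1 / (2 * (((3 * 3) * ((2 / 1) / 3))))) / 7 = 1 / 84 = 0.01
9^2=81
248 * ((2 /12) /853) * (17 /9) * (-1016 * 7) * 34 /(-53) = 509731264 /1220643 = 417.59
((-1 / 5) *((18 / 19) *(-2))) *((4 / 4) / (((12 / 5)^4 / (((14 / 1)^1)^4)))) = 438.78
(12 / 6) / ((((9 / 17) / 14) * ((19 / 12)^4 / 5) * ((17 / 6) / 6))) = 11612160 / 130321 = 89.10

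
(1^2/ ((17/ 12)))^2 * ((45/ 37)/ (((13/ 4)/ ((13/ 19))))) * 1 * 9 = 233280/ 203167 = 1.15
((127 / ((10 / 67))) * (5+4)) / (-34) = -76581 / 340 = -225.24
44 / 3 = 14.67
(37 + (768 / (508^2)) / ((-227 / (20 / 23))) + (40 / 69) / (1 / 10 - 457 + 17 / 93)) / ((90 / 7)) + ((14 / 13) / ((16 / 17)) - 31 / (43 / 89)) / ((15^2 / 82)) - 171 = -3438599973401666834387 / 17994748142201091300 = -191.09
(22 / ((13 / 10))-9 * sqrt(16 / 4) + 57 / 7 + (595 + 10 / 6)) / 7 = 164819 / 1911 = 86.25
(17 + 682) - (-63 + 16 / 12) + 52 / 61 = 139358 / 183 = 761.52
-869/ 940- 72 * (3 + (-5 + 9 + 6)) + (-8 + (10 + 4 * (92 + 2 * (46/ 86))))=-562.65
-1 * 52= -52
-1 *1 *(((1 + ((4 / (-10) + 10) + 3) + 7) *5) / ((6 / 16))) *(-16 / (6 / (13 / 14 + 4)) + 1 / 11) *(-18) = -4968720 / 77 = -64528.83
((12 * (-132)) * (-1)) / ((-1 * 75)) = -528 / 25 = -21.12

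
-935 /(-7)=935 /7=133.57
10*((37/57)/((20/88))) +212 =13712/57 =240.56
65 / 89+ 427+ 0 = 427.73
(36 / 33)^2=144 / 121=1.19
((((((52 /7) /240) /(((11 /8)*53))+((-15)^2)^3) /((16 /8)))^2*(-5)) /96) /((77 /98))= -486195367294614122578801 /226121353920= -2150152379976.58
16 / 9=1.78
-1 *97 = -97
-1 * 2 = -2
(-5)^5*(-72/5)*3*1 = 135000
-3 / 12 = -1 / 4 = -0.25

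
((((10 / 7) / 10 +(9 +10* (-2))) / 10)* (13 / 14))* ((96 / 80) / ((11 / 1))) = -1482 / 13475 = -0.11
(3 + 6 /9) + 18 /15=73 /15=4.87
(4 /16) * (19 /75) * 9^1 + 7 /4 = 58 /25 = 2.32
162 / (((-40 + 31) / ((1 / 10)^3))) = -0.02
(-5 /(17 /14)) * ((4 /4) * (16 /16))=-70 /17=-4.12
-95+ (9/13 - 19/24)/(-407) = -12063449/126984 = -95.00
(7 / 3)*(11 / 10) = 2.57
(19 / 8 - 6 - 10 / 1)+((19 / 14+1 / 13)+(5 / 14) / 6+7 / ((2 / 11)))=8227 / 312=26.37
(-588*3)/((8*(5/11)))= -4851/10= -485.10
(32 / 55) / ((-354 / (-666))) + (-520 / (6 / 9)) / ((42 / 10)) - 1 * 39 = -5079521 / 22715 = -223.62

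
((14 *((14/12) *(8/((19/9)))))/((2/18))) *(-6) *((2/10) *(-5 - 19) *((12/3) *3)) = 18289152/95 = 192517.39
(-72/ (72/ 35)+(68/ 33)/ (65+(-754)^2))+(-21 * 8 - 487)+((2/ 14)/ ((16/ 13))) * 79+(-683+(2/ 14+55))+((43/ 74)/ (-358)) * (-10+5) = -2602041868642877/ 1988295916464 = -1308.68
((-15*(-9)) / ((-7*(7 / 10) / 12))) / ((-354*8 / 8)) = 2700 / 2891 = 0.93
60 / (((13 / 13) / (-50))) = -3000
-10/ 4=-5/ 2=-2.50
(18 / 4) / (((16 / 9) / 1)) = 81 / 32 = 2.53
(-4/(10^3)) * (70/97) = -0.00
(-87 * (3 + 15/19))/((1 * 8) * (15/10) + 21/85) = -177480/6593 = -26.92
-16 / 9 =-1.78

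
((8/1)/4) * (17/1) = 34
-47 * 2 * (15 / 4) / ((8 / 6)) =-2115 / 8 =-264.38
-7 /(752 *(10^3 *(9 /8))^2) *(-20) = 7 /47587500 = 0.00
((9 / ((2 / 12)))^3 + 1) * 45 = 7085925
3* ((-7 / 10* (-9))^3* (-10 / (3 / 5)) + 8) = -249567 / 20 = -12478.35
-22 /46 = -11 /23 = -0.48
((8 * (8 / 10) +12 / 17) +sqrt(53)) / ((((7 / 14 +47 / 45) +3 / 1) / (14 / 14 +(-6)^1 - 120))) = -11250 * sqrt(53) / 409 - 1359000 / 6953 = -395.70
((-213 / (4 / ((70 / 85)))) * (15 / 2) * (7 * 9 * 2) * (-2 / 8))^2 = 1985266910025 / 18496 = 107334932.42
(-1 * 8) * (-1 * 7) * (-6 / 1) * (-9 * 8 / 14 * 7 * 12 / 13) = 145152 / 13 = 11165.54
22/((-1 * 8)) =-11/4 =-2.75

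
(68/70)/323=0.00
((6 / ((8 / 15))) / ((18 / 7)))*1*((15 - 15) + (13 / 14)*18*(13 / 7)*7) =7605 / 8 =950.62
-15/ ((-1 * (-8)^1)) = -15/ 8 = -1.88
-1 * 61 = -61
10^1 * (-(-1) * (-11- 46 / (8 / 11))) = -1485 / 2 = -742.50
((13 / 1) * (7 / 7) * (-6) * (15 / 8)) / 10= -117 / 8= -14.62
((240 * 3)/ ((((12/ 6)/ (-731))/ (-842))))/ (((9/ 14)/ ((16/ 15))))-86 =1102979326/ 3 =367659775.33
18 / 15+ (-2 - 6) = -34 / 5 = -6.80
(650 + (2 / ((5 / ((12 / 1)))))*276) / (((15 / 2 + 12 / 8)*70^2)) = 4937 / 110250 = 0.04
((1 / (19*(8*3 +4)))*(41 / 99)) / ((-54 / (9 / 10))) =-41 / 3160080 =-0.00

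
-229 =-229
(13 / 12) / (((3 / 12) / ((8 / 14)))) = 52 / 21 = 2.48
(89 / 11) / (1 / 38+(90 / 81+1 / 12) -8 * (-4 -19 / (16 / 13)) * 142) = 60876 / 166146629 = 0.00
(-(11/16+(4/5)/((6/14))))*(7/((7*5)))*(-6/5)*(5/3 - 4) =-4291/3000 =-1.43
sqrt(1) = 1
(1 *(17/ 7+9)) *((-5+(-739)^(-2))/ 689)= -218448320/ 2633941583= -0.08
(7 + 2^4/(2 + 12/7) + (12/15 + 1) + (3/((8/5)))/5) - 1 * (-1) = 7531/520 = 14.48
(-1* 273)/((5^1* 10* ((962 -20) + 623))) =-273/78250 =-0.00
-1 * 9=-9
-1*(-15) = 15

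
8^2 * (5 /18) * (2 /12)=80 /27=2.96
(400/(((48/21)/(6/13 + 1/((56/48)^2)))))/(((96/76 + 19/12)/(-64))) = -277977600/59059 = -4706.78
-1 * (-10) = 10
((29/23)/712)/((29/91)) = 91/16376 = 0.01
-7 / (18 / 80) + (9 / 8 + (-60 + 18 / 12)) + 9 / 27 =-88.15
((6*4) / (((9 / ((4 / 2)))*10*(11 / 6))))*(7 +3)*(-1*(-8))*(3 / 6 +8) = 2176 / 11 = 197.82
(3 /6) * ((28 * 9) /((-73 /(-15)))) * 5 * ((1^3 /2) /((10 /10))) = 64.73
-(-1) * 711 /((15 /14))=663.60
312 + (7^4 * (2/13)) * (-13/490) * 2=1462/5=292.40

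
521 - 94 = 427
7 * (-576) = -4032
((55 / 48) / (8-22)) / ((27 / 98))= -385 / 1296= -0.30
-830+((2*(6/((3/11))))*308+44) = 12766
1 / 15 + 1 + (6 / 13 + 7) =1663 / 195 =8.53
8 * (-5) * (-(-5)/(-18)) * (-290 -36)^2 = 10627600/9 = 1180844.44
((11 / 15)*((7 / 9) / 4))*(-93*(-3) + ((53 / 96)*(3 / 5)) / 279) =959005201 / 24105600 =39.78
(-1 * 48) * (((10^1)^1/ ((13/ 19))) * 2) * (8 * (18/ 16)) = -164160/ 13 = -12627.69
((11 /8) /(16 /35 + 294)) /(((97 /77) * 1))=29645 /7997456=0.00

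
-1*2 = -2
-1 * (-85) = 85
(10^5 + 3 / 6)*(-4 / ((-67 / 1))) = 400002 / 67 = 5970.18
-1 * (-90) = 90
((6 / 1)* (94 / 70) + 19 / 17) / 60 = 5459 / 35700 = 0.15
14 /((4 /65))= 455 /2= 227.50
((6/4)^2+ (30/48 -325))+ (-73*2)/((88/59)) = -36961/88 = -420.01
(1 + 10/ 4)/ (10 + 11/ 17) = 119/ 362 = 0.33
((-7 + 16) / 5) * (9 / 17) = 81 / 85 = 0.95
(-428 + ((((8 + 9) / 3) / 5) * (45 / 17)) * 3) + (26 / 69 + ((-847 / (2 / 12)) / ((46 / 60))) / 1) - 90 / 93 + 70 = -14926555 / 2139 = -6978.29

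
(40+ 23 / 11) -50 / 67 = 30471 / 737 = 41.34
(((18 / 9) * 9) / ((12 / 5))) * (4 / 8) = 3.75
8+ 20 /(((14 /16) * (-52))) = 688 /91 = 7.56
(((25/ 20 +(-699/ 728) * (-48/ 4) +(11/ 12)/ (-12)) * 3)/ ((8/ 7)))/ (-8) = -166363/ 39936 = -4.17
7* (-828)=-5796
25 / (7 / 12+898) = 300 / 10783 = 0.03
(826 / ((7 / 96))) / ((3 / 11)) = 41536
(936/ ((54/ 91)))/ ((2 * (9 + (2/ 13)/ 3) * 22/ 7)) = 107653/ 3883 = 27.72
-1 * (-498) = 498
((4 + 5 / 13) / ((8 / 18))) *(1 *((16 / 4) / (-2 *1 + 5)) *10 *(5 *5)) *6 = 256500 / 13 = 19730.77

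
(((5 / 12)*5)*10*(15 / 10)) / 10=25 / 8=3.12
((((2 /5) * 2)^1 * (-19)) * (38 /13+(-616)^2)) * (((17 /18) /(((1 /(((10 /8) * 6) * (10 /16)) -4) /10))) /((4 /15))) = 99584251125 /1846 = 53945964.86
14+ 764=778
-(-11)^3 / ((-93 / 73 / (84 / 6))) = -1360282 / 93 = -14626.69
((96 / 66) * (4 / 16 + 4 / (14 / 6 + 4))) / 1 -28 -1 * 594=-620.72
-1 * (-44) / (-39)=-44 / 39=-1.13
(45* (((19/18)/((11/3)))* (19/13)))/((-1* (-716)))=5415/204776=0.03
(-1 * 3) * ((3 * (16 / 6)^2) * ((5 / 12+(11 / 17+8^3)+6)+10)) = -1726864 / 51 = -33860.08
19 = 19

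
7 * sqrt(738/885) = 7 * sqrt(72570)/295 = 6.39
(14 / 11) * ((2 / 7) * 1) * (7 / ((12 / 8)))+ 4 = 188 / 33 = 5.70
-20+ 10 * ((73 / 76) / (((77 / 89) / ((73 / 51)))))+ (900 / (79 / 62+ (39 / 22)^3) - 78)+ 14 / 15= 5653915776627 / 112391302870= 50.31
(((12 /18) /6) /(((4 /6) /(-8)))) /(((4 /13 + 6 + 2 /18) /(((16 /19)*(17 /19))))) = -42432 /271111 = -0.16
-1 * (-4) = 4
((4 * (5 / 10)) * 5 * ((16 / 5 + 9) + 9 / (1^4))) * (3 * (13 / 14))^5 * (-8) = -4781882547 / 16807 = -284517.32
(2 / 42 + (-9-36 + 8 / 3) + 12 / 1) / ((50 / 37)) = -3922 / 175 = -22.41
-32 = -32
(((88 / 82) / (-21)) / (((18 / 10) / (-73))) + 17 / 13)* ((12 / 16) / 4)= 340513 / 537264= 0.63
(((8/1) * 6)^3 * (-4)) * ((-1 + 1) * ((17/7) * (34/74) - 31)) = 0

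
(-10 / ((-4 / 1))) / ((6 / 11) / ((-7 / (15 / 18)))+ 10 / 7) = 11 / 6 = 1.83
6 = 6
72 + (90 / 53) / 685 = 522810 / 7261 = 72.00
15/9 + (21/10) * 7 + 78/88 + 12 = 19307/660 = 29.25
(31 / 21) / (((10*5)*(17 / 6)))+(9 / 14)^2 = 35293 / 83300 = 0.42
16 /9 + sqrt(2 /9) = 2.25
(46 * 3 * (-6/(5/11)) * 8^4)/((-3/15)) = 37306368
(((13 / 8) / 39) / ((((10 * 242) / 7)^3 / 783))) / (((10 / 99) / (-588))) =-118438929 / 25768160000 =-0.00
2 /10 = 1 /5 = 0.20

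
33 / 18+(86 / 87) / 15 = 4957 / 2610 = 1.90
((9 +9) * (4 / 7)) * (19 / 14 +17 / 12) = 1398 / 49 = 28.53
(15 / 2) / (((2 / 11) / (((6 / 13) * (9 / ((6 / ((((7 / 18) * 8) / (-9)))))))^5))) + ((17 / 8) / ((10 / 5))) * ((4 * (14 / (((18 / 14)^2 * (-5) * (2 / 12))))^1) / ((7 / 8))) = -1804945399208 / 36540800595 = -49.40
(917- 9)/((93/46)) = 41768/93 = 449.12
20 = 20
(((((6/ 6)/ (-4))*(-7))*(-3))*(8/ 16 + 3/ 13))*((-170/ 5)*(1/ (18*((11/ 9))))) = 6783/ 1144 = 5.93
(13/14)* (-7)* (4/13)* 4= -8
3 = 3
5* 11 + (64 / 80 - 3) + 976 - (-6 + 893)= 709 / 5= 141.80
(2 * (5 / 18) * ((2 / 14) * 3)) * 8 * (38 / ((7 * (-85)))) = -304 / 2499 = -0.12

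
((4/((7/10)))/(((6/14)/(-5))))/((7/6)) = -400/7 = -57.14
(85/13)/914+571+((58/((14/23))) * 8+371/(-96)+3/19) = 100855344805/75854688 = 1329.59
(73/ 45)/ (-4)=-73/ 180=-0.41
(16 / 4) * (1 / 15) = 4 / 15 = 0.27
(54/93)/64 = 9/992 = 0.01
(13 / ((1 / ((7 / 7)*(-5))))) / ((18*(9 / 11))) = -715 / 162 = -4.41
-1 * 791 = -791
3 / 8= 0.38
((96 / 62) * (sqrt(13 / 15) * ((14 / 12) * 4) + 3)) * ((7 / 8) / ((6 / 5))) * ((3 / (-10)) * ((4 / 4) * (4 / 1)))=-196 * sqrt(195) / 465- 126 / 31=-9.95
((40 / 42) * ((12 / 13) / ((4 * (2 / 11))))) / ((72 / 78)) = 55 / 42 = 1.31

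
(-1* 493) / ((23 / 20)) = -9860 / 23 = -428.70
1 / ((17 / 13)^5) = 371293 / 1419857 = 0.26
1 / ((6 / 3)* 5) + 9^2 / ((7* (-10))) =-37 / 35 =-1.06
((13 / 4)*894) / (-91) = -31.93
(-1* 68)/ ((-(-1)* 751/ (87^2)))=-514692/ 751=-685.34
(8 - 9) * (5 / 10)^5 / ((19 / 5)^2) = -25 / 11552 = -0.00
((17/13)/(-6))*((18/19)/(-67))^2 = -0.00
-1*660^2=-435600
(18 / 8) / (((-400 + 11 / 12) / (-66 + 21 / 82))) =145557 / 392698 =0.37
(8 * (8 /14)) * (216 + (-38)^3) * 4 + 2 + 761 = -998661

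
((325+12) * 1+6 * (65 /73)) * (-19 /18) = -474829 /1314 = -361.36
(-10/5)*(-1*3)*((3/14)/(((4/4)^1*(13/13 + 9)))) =9/70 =0.13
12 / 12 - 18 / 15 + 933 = 4664 / 5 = 932.80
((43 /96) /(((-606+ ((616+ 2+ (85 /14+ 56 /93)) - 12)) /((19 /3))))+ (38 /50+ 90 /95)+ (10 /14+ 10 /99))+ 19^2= 16655422584277 /45763225200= 363.95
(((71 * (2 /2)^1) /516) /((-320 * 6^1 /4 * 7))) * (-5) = 71 /346752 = 0.00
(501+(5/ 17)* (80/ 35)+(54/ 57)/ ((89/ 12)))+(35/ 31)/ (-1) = 3123235088/ 6238099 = 500.67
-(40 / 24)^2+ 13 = 92 / 9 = 10.22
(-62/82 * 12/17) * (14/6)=-868/697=-1.25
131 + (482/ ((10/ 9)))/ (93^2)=629696/ 4805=131.05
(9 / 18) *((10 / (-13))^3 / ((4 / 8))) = -1000 / 2197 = -0.46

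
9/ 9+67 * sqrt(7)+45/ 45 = 2+67 * sqrt(7) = 179.27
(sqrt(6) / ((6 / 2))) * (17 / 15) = 17 * sqrt(6) / 45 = 0.93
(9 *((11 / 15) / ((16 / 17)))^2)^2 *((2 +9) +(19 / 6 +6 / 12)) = 13451140571 / 30720000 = 437.86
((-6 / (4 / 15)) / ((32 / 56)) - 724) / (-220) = 6107 / 1760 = 3.47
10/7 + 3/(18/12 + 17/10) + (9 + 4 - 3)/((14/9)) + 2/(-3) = 2731/336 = 8.13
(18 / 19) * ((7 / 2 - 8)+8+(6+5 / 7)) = 1287 / 133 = 9.68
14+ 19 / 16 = 243 / 16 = 15.19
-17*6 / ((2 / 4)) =-204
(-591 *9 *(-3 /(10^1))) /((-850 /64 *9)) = -28368 /2125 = -13.35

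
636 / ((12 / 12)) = 636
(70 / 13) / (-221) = -70 / 2873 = -0.02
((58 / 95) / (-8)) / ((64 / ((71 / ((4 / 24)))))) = -6177 / 12160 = -0.51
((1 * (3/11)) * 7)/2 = 21/22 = 0.95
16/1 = 16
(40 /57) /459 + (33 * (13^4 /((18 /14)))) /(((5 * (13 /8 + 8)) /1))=1992644048 /130815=15232.53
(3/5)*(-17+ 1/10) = -507/50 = -10.14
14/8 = 7/4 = 1.75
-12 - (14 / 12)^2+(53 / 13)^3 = 4302815 / 79092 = 54.40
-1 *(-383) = 383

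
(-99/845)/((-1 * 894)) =33/251810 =0.00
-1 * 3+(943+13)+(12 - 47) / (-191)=182058 / 191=953.18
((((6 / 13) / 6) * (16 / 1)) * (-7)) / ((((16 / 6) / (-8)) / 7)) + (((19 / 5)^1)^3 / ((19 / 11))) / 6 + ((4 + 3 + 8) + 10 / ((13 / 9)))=2029373 / 9750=208.14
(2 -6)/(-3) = 4/3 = 1.33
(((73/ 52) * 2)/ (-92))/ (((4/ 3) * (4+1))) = -219/ 47840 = -0.00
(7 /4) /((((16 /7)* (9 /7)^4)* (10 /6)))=117649 /699840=0.17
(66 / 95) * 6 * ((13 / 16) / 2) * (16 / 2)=1287 / 95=13.55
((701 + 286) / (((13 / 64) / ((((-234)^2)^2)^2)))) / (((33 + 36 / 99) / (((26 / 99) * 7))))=883302606893989689458688 / 367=2406819092354195339124.49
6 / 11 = 0.55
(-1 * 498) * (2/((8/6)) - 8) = 3237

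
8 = 8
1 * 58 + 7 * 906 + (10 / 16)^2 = 409625 / 64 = 6400.39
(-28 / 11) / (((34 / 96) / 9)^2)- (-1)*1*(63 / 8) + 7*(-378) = -108896571 / 25432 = -4281.87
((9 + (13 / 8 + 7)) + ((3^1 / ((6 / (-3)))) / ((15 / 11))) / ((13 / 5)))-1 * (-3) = 2101 / 104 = 20.20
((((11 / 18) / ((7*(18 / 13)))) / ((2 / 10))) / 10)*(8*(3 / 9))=143 / 1701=0.08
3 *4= 12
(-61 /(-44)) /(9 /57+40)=1159 /33572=0.03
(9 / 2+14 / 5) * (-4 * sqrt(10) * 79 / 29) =-11534 * sqrt(10) / 145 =-251.54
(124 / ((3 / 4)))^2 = 246016 / 9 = 27335.11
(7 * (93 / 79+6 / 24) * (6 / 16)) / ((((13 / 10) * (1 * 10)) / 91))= 66297 / 2528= 26.23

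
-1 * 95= -95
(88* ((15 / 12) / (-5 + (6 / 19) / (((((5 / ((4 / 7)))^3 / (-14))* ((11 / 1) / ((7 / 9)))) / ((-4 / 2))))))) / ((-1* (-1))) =-60348750 / 2742613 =-22.00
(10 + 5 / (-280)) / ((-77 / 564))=-78819 / 1078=-73.12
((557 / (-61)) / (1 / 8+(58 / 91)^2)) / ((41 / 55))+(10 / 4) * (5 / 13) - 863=-2025507747689 / 2288460018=-885.10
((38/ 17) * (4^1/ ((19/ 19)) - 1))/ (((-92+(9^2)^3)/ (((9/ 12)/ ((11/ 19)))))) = 3249/ 198724526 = 0.00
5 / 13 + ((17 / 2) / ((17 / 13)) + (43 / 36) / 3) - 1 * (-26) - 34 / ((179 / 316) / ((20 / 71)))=292187341 / 17843436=16.38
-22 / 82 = -11 / 41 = -0.27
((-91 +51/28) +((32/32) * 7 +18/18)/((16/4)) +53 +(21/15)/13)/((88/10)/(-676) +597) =-806117/14124712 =-0.06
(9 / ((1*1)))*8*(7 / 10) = 252 / 5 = 50.40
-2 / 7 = -0.29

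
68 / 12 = 17 / 3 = 5.67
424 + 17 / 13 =5529 / 13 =425.31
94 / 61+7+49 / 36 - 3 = 15157 / 2196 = 6.90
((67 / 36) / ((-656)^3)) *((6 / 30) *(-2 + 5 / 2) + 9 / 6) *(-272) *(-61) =-69479 / 396984960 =-0.00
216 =216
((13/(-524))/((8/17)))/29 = -221/121568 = -0.00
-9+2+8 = 1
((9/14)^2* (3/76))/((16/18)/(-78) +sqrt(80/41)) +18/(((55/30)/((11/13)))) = 29937843* sqrt(205)/36701598976 +3963818150577/477120786688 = 8.32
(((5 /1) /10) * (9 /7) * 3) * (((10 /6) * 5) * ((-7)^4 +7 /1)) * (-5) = -193500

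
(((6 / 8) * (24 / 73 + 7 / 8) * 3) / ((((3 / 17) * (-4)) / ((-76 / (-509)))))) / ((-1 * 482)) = 681207 / 573109568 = 0.00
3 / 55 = 0.05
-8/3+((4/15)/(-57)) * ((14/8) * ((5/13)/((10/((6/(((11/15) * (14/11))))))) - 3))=-6531/2470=-2.64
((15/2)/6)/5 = 1/4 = 0.25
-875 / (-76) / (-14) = -125 / 152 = -0.82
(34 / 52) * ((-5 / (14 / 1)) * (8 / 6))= -85 / 273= -0.31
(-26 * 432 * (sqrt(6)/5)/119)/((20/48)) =-134784 * sqrt(6)/2975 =-110.98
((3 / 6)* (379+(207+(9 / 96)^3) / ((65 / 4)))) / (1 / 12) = 625778769 / 266240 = 2350.43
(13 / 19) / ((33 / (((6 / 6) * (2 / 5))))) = 26 / 3135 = 0.01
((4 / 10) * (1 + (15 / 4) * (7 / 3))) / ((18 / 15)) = 13 / 4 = 3.25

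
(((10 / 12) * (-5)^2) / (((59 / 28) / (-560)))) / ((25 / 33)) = -431200 / 59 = -7308.47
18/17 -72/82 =126/697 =0.18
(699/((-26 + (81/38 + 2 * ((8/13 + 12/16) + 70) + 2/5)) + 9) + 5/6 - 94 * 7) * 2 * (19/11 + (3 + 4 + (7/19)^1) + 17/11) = -13870.03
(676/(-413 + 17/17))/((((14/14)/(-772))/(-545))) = -71105060/103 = -690340.39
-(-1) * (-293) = -293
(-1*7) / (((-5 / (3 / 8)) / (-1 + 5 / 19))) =-147 / 380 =-0.39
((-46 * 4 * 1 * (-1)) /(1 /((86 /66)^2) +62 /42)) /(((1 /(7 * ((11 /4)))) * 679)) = 9823737 /3889118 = 2.53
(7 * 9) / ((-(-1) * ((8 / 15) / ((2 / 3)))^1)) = 315 / 4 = 78.75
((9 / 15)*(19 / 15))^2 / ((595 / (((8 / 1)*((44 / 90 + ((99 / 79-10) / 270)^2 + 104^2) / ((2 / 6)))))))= 3553082234025362 / 14099296640625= 252.00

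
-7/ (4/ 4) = -7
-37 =-37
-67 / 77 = -0.87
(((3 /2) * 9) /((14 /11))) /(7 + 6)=297 /364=0.82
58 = 58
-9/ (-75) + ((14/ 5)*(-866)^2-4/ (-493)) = 25880983139/ 12325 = 2099876.93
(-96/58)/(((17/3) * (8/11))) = -0.40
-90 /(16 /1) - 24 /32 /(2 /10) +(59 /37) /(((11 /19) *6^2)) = -272483 /29304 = -9.30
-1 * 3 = -3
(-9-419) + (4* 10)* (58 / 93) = -37484 / 93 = -403.05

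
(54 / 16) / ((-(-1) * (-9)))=-3 / 8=-0.38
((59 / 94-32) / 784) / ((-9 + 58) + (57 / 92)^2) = -1560021 / 1925238910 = -0.00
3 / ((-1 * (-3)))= 1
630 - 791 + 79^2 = 6080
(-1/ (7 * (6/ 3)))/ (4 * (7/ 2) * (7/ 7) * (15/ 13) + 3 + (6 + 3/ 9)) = -39/ 13916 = -0.00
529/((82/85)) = 44965/82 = 548.35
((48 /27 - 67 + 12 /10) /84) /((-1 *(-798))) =-2881 /3016440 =-0.00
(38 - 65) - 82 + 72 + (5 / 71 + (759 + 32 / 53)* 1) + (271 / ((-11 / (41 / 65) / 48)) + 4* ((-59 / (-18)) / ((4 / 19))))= 1890636203 / 48429810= 39.04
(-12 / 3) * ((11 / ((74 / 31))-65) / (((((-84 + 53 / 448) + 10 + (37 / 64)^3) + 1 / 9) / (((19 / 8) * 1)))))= -350577819648 / 44960009393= -7.80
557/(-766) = -557/766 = -0.73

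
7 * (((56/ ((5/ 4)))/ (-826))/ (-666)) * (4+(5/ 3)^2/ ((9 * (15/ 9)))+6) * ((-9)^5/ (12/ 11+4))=-147015/ 2183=-67.35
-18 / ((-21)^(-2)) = -7938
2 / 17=0.12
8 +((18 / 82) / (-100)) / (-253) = 8298409 / 1037300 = 8.00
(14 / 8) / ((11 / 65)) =455 / 44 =10.34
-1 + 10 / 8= 0.25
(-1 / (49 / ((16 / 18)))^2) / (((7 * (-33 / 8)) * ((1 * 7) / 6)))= 1024 / 104825259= 0.00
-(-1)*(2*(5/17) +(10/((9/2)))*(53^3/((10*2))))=2530999/153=16542.48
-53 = -53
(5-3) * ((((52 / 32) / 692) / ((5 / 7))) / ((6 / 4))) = 0.00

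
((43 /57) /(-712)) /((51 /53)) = -0.00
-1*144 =-144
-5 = -5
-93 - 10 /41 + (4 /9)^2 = -309007 /3321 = -93.05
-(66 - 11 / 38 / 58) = -145453 / 2204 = -66.00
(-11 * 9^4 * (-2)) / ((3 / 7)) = 336798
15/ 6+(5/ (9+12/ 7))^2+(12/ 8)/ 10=2581/ 900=2.87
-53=-53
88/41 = 2.15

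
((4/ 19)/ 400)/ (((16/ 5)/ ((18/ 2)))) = 9/ 6080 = 0.00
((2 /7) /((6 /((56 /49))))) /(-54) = -4 /3969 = -0.00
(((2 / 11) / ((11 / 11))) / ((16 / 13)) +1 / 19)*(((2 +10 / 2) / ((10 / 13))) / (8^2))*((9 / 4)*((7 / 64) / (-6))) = -128037 / 109576192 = -0.00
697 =697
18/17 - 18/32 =135/272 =0.50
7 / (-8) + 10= 73 / 8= 9.12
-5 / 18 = -0.28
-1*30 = -30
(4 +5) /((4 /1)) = 9 /4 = 2.25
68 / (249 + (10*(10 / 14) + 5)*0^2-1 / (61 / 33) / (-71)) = 73627 / 269613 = 0.27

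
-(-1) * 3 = 3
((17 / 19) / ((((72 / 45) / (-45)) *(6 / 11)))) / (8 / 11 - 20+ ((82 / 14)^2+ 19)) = -7559475 / 5576576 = -1.36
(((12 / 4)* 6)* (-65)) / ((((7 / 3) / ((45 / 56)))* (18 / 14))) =-8775 / 28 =-313.39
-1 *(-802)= 802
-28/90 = -0.31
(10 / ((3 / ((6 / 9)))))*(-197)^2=776180 / 9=86242.22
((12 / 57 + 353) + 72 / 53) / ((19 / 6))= 2142306 / 19133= 111.97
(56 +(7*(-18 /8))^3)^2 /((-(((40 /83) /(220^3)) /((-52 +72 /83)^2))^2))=-340926779665360997674431711422500 /6889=-49488573038955000388217700000.00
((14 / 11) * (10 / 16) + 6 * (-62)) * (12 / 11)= -48999 / 121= -404.95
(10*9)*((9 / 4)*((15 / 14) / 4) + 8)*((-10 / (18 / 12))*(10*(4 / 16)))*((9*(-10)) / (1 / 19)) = 617844375 / 28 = 22065870.54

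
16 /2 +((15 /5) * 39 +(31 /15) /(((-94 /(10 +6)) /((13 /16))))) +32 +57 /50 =556436 /3525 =157.85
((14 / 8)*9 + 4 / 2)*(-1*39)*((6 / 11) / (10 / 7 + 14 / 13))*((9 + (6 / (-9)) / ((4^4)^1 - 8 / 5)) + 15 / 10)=-1682295797 / 1063392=-1582.01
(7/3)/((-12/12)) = -7/3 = -2.33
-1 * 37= -37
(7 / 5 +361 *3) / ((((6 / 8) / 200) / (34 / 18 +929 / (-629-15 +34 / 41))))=338940064 / 2637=128532.45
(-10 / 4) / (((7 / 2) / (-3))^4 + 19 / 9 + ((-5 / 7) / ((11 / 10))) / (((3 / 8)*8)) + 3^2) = -249480 / 1272077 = -0.20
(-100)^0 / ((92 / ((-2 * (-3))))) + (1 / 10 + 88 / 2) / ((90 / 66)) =18633 / 575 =32.41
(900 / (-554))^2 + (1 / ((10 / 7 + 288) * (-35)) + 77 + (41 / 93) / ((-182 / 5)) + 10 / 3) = 272856024137759 / 3288995874255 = 82.96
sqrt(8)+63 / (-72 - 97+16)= -7 / 17+2*sqrt(2)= 2.42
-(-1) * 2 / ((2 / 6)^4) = 162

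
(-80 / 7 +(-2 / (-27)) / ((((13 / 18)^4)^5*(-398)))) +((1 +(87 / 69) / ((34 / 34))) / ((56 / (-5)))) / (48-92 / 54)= -3518764875820624865513547475049 / 304450017191702966609872619500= -11.56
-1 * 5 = -5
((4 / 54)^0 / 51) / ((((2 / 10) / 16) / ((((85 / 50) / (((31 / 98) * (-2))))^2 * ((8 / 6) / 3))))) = 653072 / 129735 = 5.03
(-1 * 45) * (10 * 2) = -900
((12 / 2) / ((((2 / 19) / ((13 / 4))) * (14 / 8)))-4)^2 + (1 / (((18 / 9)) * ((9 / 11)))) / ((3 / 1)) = 27452465 / 2646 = 10375.08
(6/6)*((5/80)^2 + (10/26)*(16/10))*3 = 6183/3328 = 1.86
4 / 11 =0.36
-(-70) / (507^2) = 70 / 257049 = 0.00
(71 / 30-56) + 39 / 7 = -10093 / 210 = -48.06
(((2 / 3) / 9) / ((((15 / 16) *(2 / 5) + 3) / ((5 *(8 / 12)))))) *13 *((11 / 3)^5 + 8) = 339029600 / 531441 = 637.94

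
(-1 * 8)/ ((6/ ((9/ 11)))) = -12/ 11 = -1.09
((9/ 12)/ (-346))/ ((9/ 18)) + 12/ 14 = 4131/ 4844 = 0.85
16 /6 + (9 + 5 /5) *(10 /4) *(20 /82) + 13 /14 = 16691 /1722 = 9.69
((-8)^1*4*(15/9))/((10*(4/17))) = -68/3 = -22.67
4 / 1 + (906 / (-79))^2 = 845800 / 6241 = 135.52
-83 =-83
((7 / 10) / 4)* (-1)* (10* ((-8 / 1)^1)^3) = 896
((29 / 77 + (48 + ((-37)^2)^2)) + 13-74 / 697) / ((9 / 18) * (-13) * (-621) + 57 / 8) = 804701080264 / 1736138481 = 463.50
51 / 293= 0.17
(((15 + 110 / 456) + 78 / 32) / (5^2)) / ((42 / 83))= 1338209 / 957600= 1.40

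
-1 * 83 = -83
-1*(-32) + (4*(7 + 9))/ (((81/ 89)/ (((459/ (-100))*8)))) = -2550.19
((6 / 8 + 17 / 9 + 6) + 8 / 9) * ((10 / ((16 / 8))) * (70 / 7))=8575 / 18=476.39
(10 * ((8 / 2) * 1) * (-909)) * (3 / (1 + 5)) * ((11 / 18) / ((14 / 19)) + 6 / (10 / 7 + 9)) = -13049705 / 511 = -25537.58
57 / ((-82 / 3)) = -171 / 82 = -2.09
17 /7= 2.43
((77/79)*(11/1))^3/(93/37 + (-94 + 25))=-22482880651/1212875940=-18.54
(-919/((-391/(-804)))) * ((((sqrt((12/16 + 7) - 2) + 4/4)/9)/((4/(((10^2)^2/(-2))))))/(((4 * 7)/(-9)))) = -115449375 * sqrt(23)/2737 - 230898750/2737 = -286654.91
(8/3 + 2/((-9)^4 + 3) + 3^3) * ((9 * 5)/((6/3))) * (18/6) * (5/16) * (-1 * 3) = -1877.36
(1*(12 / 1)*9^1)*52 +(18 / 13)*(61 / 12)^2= 587785 / 104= 5651.78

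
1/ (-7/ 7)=-1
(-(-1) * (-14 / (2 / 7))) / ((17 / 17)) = -49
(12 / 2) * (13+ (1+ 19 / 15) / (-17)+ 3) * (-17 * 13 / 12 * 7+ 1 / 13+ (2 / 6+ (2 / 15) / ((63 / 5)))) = -21468569 / 1755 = -12232.80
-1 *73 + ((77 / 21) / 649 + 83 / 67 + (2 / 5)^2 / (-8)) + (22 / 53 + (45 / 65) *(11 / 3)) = -28116710651 / 408542550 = -68.82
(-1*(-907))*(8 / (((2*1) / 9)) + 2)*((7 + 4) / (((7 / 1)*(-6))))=-189563 / 21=-9026.81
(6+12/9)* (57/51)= 418/51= 8.20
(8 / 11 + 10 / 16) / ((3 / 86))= 38.77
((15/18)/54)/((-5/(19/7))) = -19/2268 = -0.01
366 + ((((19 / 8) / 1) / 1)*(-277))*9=-44439 / 8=-5554.88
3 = 3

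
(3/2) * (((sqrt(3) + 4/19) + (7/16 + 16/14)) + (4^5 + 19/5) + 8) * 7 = 21 * sqrt(3)/2 + 33119901/3040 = 10912.89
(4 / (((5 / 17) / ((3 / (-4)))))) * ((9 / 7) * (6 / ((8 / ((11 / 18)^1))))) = -1683 / 280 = -6.01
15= 15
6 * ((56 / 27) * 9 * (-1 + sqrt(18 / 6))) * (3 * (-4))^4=-2322432 + 2322432 * sqrt(3)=1700138.22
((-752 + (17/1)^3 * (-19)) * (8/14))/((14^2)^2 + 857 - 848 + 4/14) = -376396/268977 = -1.40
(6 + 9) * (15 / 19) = 225 / 19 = 11.84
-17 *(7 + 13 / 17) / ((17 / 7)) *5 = -4620 / 17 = -271.76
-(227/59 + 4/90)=-10333/2655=-3.89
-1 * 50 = -50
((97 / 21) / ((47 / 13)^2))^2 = 268730449 / 2151939321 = 0.12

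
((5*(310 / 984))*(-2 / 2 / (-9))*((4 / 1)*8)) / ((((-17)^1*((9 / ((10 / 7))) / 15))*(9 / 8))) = -2480000 / 3556791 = -0.70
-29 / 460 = -0.06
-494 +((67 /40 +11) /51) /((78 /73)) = -2014571 /4080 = -493.77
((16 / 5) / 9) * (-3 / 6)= -8 / 45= -0.18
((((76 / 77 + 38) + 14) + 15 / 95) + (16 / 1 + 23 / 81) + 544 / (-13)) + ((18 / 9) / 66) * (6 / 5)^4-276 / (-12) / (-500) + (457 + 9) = 1901023357687 / 3851347500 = 493.60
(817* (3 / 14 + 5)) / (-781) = -59641 / 10934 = -5.45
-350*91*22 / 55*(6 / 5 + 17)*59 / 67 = -204182.27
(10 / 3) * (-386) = -1286.67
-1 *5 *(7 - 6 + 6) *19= -665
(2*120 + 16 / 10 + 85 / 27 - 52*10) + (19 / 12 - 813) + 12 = -580321 / 540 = -1074.67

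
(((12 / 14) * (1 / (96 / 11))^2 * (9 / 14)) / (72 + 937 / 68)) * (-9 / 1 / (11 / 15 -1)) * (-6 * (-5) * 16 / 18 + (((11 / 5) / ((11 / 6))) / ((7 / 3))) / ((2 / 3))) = 160007859 / 2048736256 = 0.08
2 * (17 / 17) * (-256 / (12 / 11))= -1408 / 3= -469.33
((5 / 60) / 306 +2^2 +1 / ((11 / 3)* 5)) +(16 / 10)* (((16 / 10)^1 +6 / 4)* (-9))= -40982917 / 1009800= -40.59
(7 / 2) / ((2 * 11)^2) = 7 / 968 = 0.01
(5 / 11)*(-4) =-20 / 11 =-1.82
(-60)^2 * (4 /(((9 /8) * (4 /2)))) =6400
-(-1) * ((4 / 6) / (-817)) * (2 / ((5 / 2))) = -0.00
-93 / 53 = -1.75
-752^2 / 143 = -565504 / 143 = -3954.57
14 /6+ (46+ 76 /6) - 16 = 45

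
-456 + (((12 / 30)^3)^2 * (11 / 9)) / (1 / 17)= -64113032 / 140625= -455.91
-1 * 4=-4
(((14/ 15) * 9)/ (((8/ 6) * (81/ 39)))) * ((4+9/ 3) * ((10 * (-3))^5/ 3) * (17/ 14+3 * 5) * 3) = -8366085000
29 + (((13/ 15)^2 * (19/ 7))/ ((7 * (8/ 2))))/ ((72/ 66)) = 15382121/ 529200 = 29.07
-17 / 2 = -8.50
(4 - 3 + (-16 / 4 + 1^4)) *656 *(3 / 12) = -328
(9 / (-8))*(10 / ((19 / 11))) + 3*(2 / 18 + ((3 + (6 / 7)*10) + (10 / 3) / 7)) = 47821 / 1596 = 29.96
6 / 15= 2 / 5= 0.40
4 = 4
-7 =-7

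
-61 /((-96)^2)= -61 /9216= -0.01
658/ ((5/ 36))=23688/ 5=4737.60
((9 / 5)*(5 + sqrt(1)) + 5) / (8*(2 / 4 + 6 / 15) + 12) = 79 / 96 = 0.82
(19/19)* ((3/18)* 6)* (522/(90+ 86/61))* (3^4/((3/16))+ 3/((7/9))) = 2488.98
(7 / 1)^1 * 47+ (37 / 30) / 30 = 296137 / 900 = 329.04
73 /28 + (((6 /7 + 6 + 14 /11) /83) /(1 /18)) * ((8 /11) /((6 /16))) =1694675 /281204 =6.03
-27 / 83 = -0.33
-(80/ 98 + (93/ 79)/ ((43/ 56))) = -391072/ 166453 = -2.35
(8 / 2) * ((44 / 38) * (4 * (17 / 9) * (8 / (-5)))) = -47872 / 855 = -55.99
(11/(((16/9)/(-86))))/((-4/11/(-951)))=-44532477/32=-1391639.91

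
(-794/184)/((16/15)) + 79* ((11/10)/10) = 170917/36800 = 4.64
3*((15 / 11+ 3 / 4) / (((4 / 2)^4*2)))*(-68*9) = -42687 / 352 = -121.27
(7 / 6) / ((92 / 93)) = 217 / 184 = 1.18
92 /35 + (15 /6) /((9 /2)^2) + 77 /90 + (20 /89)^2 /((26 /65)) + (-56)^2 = 28202389115 /8982414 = 3139.73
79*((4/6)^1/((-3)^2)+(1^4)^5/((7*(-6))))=1501/378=3.97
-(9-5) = -4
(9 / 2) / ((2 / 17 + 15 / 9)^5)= 3105227259 / 12480642902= 0.25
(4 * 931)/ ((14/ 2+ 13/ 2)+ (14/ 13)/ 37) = 188552/ 685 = 275.26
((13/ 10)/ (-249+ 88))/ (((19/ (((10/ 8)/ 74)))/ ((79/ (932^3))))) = -1027/ 1466050467503104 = -0.00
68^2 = 4624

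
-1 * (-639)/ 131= 4.88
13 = 13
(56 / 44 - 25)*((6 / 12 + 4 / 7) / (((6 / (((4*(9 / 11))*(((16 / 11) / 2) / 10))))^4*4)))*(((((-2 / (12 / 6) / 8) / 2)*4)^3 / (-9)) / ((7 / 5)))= -56376 / 2888485921475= -0.00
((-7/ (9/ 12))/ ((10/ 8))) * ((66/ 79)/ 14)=-176/ 395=-0.45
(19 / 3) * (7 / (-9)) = -133 / 27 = -4.93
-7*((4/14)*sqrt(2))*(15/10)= -3*sqrt(2)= -4.24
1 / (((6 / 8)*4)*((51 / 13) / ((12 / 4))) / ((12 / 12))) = 13 / 51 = 0.25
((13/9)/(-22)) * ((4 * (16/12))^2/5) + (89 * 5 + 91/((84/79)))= 9448339/17820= 530.21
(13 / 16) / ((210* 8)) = 13 / 26880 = 0.00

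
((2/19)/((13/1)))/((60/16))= 8/3705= 0.00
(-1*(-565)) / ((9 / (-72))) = -4520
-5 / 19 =-0.26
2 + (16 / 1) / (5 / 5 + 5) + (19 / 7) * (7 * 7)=413 / 3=137.67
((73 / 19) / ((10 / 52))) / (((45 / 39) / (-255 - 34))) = -7130786 / 1425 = -5004.06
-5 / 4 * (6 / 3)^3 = -10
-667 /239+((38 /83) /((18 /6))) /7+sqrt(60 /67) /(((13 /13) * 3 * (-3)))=-1153499 /416577-2 * sqrt(1005) /603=-2.87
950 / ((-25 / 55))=-2090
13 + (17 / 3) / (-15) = 568 / 45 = 12.62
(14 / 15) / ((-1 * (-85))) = 14 / 1275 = 0.01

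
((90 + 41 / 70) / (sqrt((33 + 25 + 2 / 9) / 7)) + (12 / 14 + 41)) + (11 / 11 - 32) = 76 / 7 + 19023 * sqrt(917) / 18340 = 42.27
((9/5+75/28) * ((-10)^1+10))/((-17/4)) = 0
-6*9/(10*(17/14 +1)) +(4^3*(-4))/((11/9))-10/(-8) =-1436587/6820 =-210.64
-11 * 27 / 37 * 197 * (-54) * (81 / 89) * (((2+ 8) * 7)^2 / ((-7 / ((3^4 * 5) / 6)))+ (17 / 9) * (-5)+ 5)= -12093280208460 / 3293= -3672420348.76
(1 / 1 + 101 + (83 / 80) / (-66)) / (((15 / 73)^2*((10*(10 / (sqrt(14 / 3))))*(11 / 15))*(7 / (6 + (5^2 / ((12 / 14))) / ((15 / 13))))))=1615553234279*sqrt(42) / 32931360000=317.93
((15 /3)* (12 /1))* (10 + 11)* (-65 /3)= -27300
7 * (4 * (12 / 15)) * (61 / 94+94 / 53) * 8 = 5406912 / 12455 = 434.12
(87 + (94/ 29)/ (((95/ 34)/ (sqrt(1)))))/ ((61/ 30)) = 1457286/ 33611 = 43.36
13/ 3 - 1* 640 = -1907/ 3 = -635.67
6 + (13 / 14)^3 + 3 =26893 / 2744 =9.80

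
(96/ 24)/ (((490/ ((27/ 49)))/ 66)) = 3564/ 12005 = 0.30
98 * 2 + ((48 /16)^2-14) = 191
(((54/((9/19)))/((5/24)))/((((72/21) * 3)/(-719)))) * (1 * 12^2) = -27540576/5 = -5508115.20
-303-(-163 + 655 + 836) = -1631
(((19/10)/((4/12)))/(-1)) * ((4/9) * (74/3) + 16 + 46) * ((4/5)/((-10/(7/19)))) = 2758/225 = 12.26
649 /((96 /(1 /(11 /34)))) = 1003 /48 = 20.90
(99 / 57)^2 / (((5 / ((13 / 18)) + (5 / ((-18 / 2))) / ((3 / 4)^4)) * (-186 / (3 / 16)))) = -10320453 / 17536744640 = -0.00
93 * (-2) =-186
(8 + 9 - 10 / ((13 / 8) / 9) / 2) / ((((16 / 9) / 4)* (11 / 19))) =-23769 / 572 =-41.55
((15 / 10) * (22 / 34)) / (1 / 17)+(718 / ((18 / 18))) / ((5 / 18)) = 26013 / 10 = 2601.30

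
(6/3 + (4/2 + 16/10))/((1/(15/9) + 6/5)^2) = 140/81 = 1.73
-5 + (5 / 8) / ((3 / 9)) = -25 / 8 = -3.12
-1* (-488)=488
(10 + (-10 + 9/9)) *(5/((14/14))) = 5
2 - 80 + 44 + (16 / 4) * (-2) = -42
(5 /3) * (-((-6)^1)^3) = 360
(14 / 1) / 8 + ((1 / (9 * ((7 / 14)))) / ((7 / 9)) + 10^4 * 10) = 2800057 / 28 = 100002.04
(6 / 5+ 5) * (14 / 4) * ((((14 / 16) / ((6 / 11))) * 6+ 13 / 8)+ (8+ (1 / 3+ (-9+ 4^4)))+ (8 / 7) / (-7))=971261 / 168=5781.32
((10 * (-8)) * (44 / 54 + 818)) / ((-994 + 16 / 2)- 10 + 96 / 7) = 3095120 / 46413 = 66.69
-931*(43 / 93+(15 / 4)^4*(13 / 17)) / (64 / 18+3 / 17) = -171469981473 / 4531456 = -37839.93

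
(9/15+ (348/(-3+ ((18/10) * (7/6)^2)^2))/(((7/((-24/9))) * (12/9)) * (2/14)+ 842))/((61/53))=131719999/205497105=0.64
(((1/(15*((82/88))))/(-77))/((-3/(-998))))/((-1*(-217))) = -3992/2802555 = -0.00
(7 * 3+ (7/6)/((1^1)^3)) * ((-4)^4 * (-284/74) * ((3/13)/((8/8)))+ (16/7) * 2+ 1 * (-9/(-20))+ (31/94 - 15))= -5239.68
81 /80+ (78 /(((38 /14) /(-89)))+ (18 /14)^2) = -190289949 /74480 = -2554.91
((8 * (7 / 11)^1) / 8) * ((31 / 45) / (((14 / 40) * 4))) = 31 / 99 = 0.31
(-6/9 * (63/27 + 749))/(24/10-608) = 5635/6813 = 0.83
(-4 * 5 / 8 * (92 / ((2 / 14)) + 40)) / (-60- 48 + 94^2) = -855 / 4364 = -0.20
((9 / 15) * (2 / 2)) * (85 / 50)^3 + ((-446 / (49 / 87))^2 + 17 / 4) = 7528062429589 / 12005000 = 627077.25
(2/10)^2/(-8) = -1/200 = -0.00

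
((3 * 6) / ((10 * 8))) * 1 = 0.22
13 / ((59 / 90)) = 1170 / 59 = 19.83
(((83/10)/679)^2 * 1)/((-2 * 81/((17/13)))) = -117113/97095234600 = -0.00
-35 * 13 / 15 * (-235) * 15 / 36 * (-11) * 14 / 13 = -633325 / 18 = -35184.72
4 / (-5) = -4 / 5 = -0.80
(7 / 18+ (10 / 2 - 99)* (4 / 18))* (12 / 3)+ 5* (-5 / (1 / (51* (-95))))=121043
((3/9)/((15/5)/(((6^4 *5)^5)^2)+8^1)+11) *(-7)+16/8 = -26209920390289309310530376171520000000075/348111836949055574683303280640000000001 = -75.29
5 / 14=0.36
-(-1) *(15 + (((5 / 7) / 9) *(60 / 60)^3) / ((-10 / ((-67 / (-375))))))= 708683 / 47250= 15.00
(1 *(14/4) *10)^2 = 1225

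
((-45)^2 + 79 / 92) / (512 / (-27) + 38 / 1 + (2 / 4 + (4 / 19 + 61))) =95612427 / 3810962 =25.09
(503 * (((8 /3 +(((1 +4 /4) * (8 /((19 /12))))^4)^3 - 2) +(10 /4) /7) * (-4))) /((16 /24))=-53019059541444004968006105460205 /15493204433463127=-3422084809449125.09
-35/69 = -0.51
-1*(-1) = 1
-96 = -96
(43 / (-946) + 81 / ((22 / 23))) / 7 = 12.09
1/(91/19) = 19/91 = 0.21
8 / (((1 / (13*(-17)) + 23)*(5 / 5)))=884 / 2541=0.35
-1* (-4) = 4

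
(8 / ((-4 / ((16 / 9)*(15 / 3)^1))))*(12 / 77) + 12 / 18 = -162 / 77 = -2.10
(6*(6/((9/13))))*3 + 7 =163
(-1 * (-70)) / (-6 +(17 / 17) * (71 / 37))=-2590 / 151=-17.15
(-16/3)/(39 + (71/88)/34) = -47872/350277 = -0.14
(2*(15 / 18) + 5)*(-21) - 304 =-444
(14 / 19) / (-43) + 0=-0.02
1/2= 0.50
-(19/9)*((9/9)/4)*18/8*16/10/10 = -19/100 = -0.19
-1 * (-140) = 140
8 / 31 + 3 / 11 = 181 / 341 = 0.53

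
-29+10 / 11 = -309 / 11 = -28.09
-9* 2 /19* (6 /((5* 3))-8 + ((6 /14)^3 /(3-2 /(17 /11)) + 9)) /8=-0.17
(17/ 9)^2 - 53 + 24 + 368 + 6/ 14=194479/ 567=343.00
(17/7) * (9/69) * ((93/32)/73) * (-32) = -4743/11753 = -0.40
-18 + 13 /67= -1193 /67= -17.81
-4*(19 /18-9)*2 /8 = 143 /18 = 7.94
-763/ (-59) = 763/ 59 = 12.93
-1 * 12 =-12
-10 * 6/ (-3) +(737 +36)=793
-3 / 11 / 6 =-1 / 22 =-0.05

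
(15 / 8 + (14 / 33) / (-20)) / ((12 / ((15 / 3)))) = 2447 / 3168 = 0.77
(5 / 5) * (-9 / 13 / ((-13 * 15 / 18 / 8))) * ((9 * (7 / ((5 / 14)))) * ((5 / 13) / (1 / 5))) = 381024 / 2197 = 173.43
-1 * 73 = -73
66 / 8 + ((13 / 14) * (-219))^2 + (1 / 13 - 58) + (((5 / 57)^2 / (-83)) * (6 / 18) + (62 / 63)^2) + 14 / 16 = 41306.30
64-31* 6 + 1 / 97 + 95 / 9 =-97282 / 873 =-111.43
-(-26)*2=52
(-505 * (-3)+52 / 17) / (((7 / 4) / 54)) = 5574312 / 119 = 46842.96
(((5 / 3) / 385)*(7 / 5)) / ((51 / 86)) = 86 / 8415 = 0.01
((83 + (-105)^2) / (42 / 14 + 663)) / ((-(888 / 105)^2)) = -3401825 / 14588064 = -0.23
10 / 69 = 0.14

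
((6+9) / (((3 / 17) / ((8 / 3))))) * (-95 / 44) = -16150 / 33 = -489.39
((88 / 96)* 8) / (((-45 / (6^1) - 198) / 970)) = -42680 / 1233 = -34.61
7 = 7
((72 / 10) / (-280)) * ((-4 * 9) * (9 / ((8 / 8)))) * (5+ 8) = 18954 / 175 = 108.31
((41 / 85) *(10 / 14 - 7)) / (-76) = 451 / 11305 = 0.04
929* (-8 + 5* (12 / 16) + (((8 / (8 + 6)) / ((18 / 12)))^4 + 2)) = -1610834905 / 777924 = -2070.68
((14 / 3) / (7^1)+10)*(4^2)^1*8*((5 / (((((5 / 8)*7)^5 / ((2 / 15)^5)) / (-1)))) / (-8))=536870912 / 23930279296875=0.00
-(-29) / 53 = 29 / 53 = 0.55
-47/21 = -2.24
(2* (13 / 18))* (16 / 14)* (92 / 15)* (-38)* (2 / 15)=-727168 / 14175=-51.30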